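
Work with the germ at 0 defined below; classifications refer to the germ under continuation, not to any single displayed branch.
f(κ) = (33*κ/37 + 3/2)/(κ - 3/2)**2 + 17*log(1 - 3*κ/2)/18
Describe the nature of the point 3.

The point is a regular point.

Denominator factors: κ - 3/2 = 3/2 at κ = 3 — none vanishes.
Branch term log(1 - κ/(2/3)): argument at 3 is -7/2, nonzero, so 3 is not its branch point (a point on a principal cut is still regular for the continued germ).
So the germ continues analytically to 3.


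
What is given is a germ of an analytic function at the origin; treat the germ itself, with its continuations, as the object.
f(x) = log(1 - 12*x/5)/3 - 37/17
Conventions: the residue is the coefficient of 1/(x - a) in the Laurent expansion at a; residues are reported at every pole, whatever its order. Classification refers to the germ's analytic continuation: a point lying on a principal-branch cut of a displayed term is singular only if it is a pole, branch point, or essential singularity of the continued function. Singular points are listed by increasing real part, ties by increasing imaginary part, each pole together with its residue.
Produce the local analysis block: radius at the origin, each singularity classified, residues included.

Branch term (1/3)*log(1 - x/(5/12)): its argument vanishes at x = 5/12, a logarithmic branch point, modulus 5/12.
The radius of convergence is the smallest modulus among the singular points: 5/12.

Radius of convergence at 0: 5/12.
At 5/12: a logarithmic branch point.


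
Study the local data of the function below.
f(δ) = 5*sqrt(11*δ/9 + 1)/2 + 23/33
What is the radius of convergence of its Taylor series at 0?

The radius of convergence is 9/11.

Branch term (5/2)*sqrt(1 - δ/(-9/11)): its argument vanishes at δ = -9/11, a square-root branch point, modulus 9/11.
The radius of convergence is the smallest modulus among the singular points: 9/11.


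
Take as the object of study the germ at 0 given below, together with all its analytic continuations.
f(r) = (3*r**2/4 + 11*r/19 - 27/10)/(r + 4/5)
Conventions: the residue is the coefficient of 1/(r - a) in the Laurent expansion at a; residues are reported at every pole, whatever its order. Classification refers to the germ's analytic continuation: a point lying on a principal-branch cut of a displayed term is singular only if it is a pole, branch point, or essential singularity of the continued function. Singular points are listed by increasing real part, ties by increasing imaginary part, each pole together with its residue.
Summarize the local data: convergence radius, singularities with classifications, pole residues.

Radius of convergence at 0: 4/5.
At -4/5: a pole of order 1; residue -2549/950.

Denominator factor (r + 4/5): pole of order 1 at -4/5, modulus 4/5.
The radius of convergence is the smallest modulus among the singular points: 4/5.
At the order-1 pole -4/5 set g(r) = (r - (-4/5))*f(r) = 3*r**2/4 + 11*r/19 - 27/10.
Simple pole: residue = g(a) at a = -4/5, which is -2549/950.


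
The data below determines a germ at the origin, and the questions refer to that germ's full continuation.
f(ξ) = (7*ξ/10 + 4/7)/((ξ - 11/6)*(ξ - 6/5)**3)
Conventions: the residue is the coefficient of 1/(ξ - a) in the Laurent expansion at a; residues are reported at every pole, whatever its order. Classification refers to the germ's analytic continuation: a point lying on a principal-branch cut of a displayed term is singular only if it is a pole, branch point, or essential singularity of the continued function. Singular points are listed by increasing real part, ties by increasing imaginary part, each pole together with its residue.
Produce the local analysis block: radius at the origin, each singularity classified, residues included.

Denominator factor (ξ - 6/5)^3: pole of order 3 at 6/5, modulus 6/5.
Denominator factor (ξ - 11/6): pole of order 1 at 11/6, modulus 11/6.
The radius of convergence is the smallest modulus among the singular points: 6/5.
At the order-3 pole 6/5 set g(ξ) = (ξ - (6/5))^3*f(ξ) = (7*ξ/10 + 4/7)/(ξ - 11/6).
Order-3 pole: residue = g''(a)/2; g''(6/5) = -36900/2527, so the residue is -18450/2527.
At the order-1 pole 11/6 set g(ξ) = (ξ - (11/6))*f(ξ) = (7*ξ/10 + 4/7)/(ξ - 6/5)**3.
Simple pole: residue = g(a) at a = 11/6, which is 18450/2527.
List the singular points by increasing real part (a conjugate pair: the negative imaginary part first).

Radius of convergence at 0: 6/5.
At 6/5: a pole of order 3; residue -18450/2527.
At 11/6: a pole of order 1; residue 18450/2527.


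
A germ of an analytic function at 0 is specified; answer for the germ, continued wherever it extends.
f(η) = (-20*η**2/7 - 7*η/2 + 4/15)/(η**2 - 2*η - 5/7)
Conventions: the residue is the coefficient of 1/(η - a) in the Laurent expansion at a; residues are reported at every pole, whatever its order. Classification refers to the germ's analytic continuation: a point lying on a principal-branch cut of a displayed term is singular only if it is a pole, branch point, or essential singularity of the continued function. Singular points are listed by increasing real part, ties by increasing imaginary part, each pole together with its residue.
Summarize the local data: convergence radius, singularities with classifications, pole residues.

Denominator factor (η**2 - 2*η - 5/7): discriminant 48/7, real irrational roots 1 + (2/7)*sqrt(21) and 1 - (2/7)*sqrt(21); poles of order 1, moduli 1 + (2/7)*sqrt(21) and -1 + (2/7)*sqrt(21).
The radius of convergence is the smallest modulus among the singular points: -1 + (2/7)*sqrt(21).
The factor η**2 - 2*η - 5/7 splits as (η - a)(η - a') with a = 1 - (2/7)*sqrt(21), a' = 1 + (2/7)*sqrt(21). At the order-1 pole a set g(η) = (η - a)*f(η) = [-20*η**2/7 - 7*η/2 + 4/15] / (η - a').
Simple pole: residue = g(a) at a = 1 - (2/7)*sqrt(21), which is -129/28 + (16153/17640)*sqrt(21).
The factor η**2 - 2*η - 5/7 splits as (η - a)(η - a') with a = 1 + (2/7)*sqrt(21), a' = 1 - (2/7)*sqrt(21). At the order-1 pole a set g(η) = (η - a)*f(η) = [-20*η**2/7 - 7*η/2 + 4/15] / (η - a').
Simple pole: residue = g(a) at a = 1 + (2/7)*sqrt(21), which is -129/28 - (16153/17640)*sqrt(21).
List the singular points by increasing real part (a conjugate pair: the negative imaginary part first).

Radius of convergence at 0: -1 + (2/7)*sqrt(21).
At 1 - (2/7)*sqrt(21): a pole of order 1; residue -129/28 + (16153/17640)*sqrt(21).
At 1 + (2/7)*sqrt(21): a pole of order 1; residue -129/28 - (16153/17640)*sqrt(21).


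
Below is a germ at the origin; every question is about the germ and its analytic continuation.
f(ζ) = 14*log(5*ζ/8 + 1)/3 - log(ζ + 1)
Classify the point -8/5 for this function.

The point is a logarithmic branch point.

The term (14/3)*log(1 - ζ/(-8/5)) has argument 1 - -8/5/(-8/5) = 0 at -8/5: a logarithmic (infinitely-sheeted) branch point; the remaining terms are analytic or single-valued there.


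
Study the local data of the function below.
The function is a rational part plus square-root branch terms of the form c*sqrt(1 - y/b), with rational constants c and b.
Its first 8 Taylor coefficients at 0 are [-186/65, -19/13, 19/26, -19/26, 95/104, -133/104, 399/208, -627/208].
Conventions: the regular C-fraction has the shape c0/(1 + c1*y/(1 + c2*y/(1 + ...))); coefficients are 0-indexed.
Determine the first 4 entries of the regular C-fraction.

Taylor coefficients (read off): a_0 = -186/65, a_1 = -19/13, a_2 = 19/26, a_3 = -19/26.
c0 = a_0 = -186/65. Peel one level at a time: if S = 1 + c*y/S' with S'(0) = 1, then c is the y-coefficient of S and S' = c*y/(S - 1).
S_1 = c0/f = 1 + (-95/186)*y + (4465/8649)*y^2 + ...; c1 = -95/186.
S_2 = c1*y/(S_1 - 1) = 1 + (94/93)*y + (-1/4)*y^2 + ...; c2 = 94/93.
S_3 = c2*y/(S_2 - 1) = 1 + (93/376)*y + ...; c3 = 93/376.

The regular C-fraction coefficients are [-186/65, -95/186, 94/93, 93/376].


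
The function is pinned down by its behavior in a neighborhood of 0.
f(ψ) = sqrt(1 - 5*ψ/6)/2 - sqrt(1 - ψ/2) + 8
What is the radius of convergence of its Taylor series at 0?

The radius of convergence is 6/5.

Branch term (1/2)*sqrt(1 - ψ/(6/5)): its argument vanishes at ψ = 6/5, a square-root branch point, modulus 6/5.
Branch term (-1)*sqrt(1 - ψ/(2)): its argument vanishes at ψ = 2, a square-root branch point, modulus 2.
The radius of convergence is the smallest modulus among the singular points: 6/5.


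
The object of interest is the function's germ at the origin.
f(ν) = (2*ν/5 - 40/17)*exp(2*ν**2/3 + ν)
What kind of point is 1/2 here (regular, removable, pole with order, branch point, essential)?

There is no denominator, hence no pole anywhere.
The factor exp(2*ν**2/3 + ν) is entire.
So the germ continues analytically to 1/2.

The point is a regular point.


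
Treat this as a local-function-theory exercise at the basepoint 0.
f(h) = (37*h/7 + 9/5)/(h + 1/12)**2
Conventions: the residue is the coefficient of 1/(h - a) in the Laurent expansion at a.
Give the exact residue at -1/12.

The residue is 37/7.

At the order-2 pole -1/12 set g(h) = (h - (-1/12))^2*f(h) = 37*h/7 + 9/5.
Order-2 pole: residue = g'(a); g'(-1/12) = 37/7, so the residue is 37/7.


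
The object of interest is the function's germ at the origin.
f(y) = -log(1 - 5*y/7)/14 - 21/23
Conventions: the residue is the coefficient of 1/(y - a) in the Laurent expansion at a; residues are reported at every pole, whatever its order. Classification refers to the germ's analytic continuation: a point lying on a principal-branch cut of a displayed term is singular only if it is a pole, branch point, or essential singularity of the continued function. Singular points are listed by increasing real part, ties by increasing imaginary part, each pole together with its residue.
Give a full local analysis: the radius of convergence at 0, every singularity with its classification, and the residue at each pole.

Branch term (-1/14)*log(1 - y/(7/5)): its argument vanishes at y = 7/5, a logarithmic branch point, modulus 7/5.
The radius of convergence is the smallest modulus among the singular points: 7/5.

Radius of convergence at 0: 7/5.
At 7/5: a logarithmic branch point.


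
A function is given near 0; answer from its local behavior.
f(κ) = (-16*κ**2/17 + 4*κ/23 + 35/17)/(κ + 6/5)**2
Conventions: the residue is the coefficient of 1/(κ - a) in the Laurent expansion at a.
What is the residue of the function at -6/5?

The residue is 4756/1955.

At the order-2 pole -6/5 set g(κ) = (κ - (-6/5))^2*f(κ) = -16*κ**2/17 + 4*κ/23 + 35/17.
Order-2 pole: residue = g'(a); g'(-6/5) = 4756/1955, so the residue is 4756/1955.


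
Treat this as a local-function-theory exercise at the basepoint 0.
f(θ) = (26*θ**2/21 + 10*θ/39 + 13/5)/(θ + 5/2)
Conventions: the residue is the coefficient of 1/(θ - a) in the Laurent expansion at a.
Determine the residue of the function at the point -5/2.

The residue is 26473/2730.

At the order-1 pole -5/2 set g(θ) = (θ - (-5/2))*f(θ) = 26*θ**2/21 + 10*θ/39 + 13/5.
Simple pole: residue = g(a) at a = -5/2, which is 26473/2730.


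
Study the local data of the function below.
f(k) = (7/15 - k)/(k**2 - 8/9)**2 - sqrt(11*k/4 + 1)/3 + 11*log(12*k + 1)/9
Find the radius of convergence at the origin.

The radius of convergence is 1/12.

Denominator factor (k**2 - 8/9)^2: discriminant 32/9, real irrational roots (2/3)*sqrt(2) and -(2/3)*sqrt(2); poles of order 2, moduli (2/3)*sqrt(2) and (2/3)*sqrt(2).
Branch term (11/9)*log(1 - k/(-1/12)): its argument vanishes at k = -1/12, a logarithmic branch point, modulus 1/12.
Branch term (-1/3)*sqrt(1 - k/(-4/11)): its argument vanishes at k = -4/11, a square-root branch point, modulus 4/11.
The radius of convergence is the smallest modulus among the singular points: 1/12.


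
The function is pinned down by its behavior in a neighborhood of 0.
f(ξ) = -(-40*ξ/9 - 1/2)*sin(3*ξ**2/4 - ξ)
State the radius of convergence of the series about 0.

The factor -sin(3*ξ**2/4 - ξ) is entire and contributes no finite singular point.
The polynomial part has no poles.
No finite singular points: the Taylor series at 0 converges everywhere.

The radius of convergence is infinite.


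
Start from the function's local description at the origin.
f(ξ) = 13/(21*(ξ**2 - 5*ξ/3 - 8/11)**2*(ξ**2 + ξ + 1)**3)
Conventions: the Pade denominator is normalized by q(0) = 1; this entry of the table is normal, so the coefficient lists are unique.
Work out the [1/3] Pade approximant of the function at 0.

Taylor coefficients needed (expand at 0): a_0 = 1573/1344, a_1 = -20449/2304, a_2 = 1521091/36864, a_3 = -730163005/4644864, a_4 = 244617112025/445906944.
Write the denominator as Q(ξ) = 1 + q1*ξ + q2*ξ^2 + q3*ξ^3. Requiring Q*f - P = O(ξ^5) with deg P <= 1 kills the coefficients of ξ^2..ξ^4 in Q*f:
  ξ^2: a_2 + q1*a_1 + q2*a_0 = 0, i.e. 1521091/36864 + (-20449/2304)*q1 + (1573/1344)*q2 = 0.
  ξ^3: a_3 + q1*a_2 + q2*a_1 + q3*a_0 = 0, i.e. -730163005/4644864 + (1521091/36864)*q1 + (-20449/2304)*q2 + (1573/1344)*q3 = 0.
  ξ^4: a_4 + q1*a_3 + q2*a_2 + q3*a_1 = 0, i.e. 244617112025/445906944 + (-730163005/4644864)*q1 + (1521091/36864)*q2 + (-20449/2304)*q3 = 0.
Solving this linear system: q1 = 180227/27420, q2 = 19201133/1316160, q3 = 4349143/329040.
The numerator is Q*f truncated at degree 1: P0 = a_0 = 1573/1344; P1 = a_1 + q1*a_0 = -3632057/3071040.

The Pade approximant has numerator coefficients [1573/1344, -3632057/3071040]; denominator coefficients [1, 180227/27420, 19201133/1316160, 4349143/329040].


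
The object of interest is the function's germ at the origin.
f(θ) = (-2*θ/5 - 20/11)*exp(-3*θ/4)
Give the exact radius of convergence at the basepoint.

The radius of convergence is infinite.

The factor exp(-3*θ/4) is entire and contributes no finite singular point.
The polynomial part has no poles.
No finite singular points: the Taylor series at 0 converges everywhere.


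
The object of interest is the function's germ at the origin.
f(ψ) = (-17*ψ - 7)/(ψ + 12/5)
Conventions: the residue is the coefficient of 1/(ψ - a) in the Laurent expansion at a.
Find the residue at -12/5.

At the order-1 pole -12/5 set g(ψ) = (ψ - (-12/5))*f(ψ) = -17*ψ - 7.
Simple pole: residue = g(a) at a = -12/5, which is 169/5.

The residue is 169/5.


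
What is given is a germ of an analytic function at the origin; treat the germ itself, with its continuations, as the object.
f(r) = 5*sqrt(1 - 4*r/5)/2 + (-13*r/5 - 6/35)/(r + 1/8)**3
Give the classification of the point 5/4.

The term (5/2)*sqrt(1 - r/(5/4)) has argument 1 - 5/4/(5/4) = 0 at 5/4: a square-root (algebraic, two-sheeted) branch point; the remaining terms are analytic or single-valued there.

The point is an algebraic (square-root) branch point.


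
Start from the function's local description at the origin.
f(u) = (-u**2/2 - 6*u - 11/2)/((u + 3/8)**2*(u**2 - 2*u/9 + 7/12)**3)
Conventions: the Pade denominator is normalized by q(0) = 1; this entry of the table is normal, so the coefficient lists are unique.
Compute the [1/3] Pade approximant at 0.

The Pade approximant has numerator coefficients [-67584/343, 32598084832/184477405]; denominator coefficients [1, 530755151/240950080, 432796519/1264987920, 237229560067/21251797056].

Taylor coefficients needed (expand at 0): a_0 = -67584/343, a_1 = 1466368/2401, a_2 = -21477376/16807, a_3 = 1696055296/352947, a_4 = -125745913856/7411887.
Write the denominator as Q(u) = 1 + q1*u + q2*u^2 + q3*u^3. Requiring Q*f - P = O(u^5) with deg P <= 1 kills the coefficients of u^2..u^4 in Q*f:
  u^2: a_2 + q1*a_1 + q2*a_0 = 0, i.e. -21477376/16807 + (1466368/2401)*q1 + (-67584/343)*q2 = 0.
  u^3: a_3 + q1*a_2 + q2*a_1 + q3*a_0 = 0, i.e. 1696055296/352947 + (-21477376/16807)*q1 + (1466368/2401)*q2 + (-67584/343)*q3 = 0.
  u^4: a_4 + q1*a_3 + q2*a_2 + q3*a_1 = 0, i.e. -125745913856/7411887 + (1696055296/352947)*q1 + (-21477376/16807)*q2 + (1466368/2401)*q3 = 0.
Solving this linear system: q1 = 530755151/240950080, q2 = 432796519/1264987920, q3 = 237229560067/21251797056.
The numerator is Q*f truncated at degree 1: P0 = a_0 = -67584/343; P1 = a_1 + q1*a_0 = 32598084832/184477405.


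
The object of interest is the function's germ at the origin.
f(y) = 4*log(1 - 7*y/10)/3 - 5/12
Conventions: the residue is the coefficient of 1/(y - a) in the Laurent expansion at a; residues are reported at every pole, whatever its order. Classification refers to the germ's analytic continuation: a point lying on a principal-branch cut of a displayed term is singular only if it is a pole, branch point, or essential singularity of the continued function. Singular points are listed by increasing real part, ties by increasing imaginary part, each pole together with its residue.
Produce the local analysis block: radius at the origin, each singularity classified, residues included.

Branch term (4/3)*log(1 - y/(10/7)): its argument vanishes at y = 10/7, a logarithmic branch point, modulus 10/7.
The radius of convergence is the smallest modulus among the singular points: 10/7.

Radius of convergence at 0: 10/7.
At 10/7: a logarithmic branch point.


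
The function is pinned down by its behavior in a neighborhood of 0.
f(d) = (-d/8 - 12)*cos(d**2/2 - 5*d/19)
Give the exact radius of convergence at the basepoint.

The radius of convergence is infinite.

The factor cos(d**2/2 - 5*d/19) is entire and contributes no finite singular point.
The polynomial part has no poles.
No finite singular points: the Taylor series at 0 converges everywhere.


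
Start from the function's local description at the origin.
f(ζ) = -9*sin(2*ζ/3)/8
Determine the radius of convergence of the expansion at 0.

The factor sin(2*ζ/3) is entire and contributes no finite singular point.
The polynomial part has no poles.
No finite singular points: the Taylor series at 0 converges everywhere.

The radius of convergence is infinite.


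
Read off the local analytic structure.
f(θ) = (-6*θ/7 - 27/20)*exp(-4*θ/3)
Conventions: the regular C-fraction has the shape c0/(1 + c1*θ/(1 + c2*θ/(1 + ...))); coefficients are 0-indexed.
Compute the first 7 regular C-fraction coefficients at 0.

The regular C-fraction coefficients are [-27/20, 44/63, -442/693, 938/2431, 24926/133263, 2184806/3415995, -12184486/28002095].

Taylor coefficients (expand at 0): a_0 = -27/20, a_1 = 33/35, a_2 = -2/35, a_3 = -8/35, a_4 = 152/945, a_5 = -928/14175, a_6 = 832/42525.
c0 = a_0 = -27/20. Peel one level at a time: if S = 1 + c*θ/S' with S'(0) = 1, then c is the θ-coefficient of S and S' = c*θ/(S - 1).
S_1 = c0/f = 1 + (44/63)*θ + (1768/3969)*θ^2 + ...; c1 = 44/63.
S_2 = c1*θ/(S_1 - 1) = 1 + (-442/693)*θ + (268/1089)*θ^2 + ...; c2 = -442/693.
S_3 = c2*θ/(S_2 - 1) = 1 + (938/2431)*θ + (-31724/439569)*θ^2 + ...; c3 = 938/2431.
S_4 = c3*θ/(S_3 - 1) = 1 + (24926/133263)*θ + (-217492/1818045)*θ^2 + ...; c4 = 24926/133263.
S_5 = c4*θ/(S_4 - 1) = 1 + (2184806/3415995)*θ + (80381236/288830025)*θ^2 + ...; c5 = 2184806/3415995.
S_6 = c5*θ/(S_5 - 1) = 1 + (-12184486/28002095)*θ + ...; c6 = -12184486/28002095.


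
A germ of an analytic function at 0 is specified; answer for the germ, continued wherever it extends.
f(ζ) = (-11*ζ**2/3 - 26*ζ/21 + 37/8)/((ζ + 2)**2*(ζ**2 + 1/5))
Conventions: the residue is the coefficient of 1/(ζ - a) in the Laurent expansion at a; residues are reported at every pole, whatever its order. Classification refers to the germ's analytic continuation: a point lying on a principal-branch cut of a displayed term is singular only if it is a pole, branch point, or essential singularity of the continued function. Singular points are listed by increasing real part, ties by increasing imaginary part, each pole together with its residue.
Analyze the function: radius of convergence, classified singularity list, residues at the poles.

Radius of convergence at 0: (1/5)*sqrt(5).
At -2: a pole of order 2; residue 27445/18522.
At -((1/5)*sqrt(5))*i: a pole of order 1; residue (-27445/37044) + ((81359/148176)*sqrt(5))*i.
At ((1/5)*sqrt(5))*i: a pole of order 1; residue (-27445/37044) - ((81359/148176)*sqrt(5))*i.

Denominator factor (ζ + 2)^2: pole of order 2 at -2, modulus 2.
Denominator factor (ζ**2 + 1/5): discriminant -4/5, complex-conjugate roots ((1/5)*sqrt(5))*i and -((1/5)*sqrt(5))*i; poles of order 1, moduli (1/5)*sqrt(5) and (1/5)*sqrt(5).
The radius of convergence is the smallest modulus among the singular points: (1/5)*sqrt(5).
At the order-2 pole -2 set g(ζ) = (ζ - (-2))^2*f(ζ) = (-11*ζ**2/3 - 26*ζ/21 + 37/8)/(ζ**2 + 1/5).
Order-2 pole: residue = g'(a); g'(-2) = 27445/18522, so the residue is 27445/18522.
The factor ζ**2 + 1/5 splits as (ζ - a)(ζ - a') with a = -((1/5)*sqrt(5))*i, a' = ((1/5)*sqrt(5))*i. At the order-1 pole a set g(ζ) = (ζ - a)*f(ζ) = [(-11*ζ**2/3 - 26*ζ/21 + 37/8)/(ζ + 2)**2] / (ζ - a').
Simple pole: residue = g(a) at a = -((1/5)*sqrt(5))*i, which is (-27445/37044) + ((81359/148176)*sqrt(5))*i.
The factor ζ**2 + 1/5 splits as (ζ - a)(ζ - a') with a = ((1/5)*sqrt(5))*i, a' = -((1/5)*sqrt(5))*i. At the order-1 pole a set g(ζ) = (ζ - a)*f(ζ) = [(-11*ζ**2/3 - 26*ζ/21 + 37/8)/(ζ + 2)**2] / (ζ - a').
Simple pole: residue = g(a) at a = ((1/5)*sqrt(5))*i, which is (-27445/37044) - ((81359/148176)*sqrt(5))*i.
List the singular points by increasing real part (a conjugate pair: the negative imaginary part first).


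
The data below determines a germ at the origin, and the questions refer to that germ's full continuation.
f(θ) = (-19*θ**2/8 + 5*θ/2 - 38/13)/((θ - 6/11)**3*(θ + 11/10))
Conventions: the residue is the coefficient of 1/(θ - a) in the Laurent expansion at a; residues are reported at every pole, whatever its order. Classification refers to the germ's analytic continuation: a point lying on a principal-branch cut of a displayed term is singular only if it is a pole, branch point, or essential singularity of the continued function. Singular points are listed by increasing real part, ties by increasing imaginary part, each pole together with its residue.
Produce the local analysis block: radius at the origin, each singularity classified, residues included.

Radius of convergence at 0: 6/11.
At -11/10: a pole of order 1; residue 591542985/308346532.
At 6/11: a pole of order 3; residue -591542985/308346532.

Denominator factor (θ - 6/11)^3: pole of order 3 at 6/11, modulus 6/11.
Denominator factor (θ + 11/10): pole of order 1 at -11/10, modulus 11/10.
The radius of convergence is the smallest modulus among the singular points: 6/11.
At the order-1 pole -11/10 set g(θ) = (θ - (-11/10))*f(θ) = (-19*θ**2/8 + 5*θ/2 - 38/13)/(θ - 6/11)**3.
Simple pole: residue = g(a) at a = -11/10, which is 591542985/308346532.
At the order-3 pole 6/11 set g(θ) = (θ - (6/11))^3*f(θ) = (-19*θ**2/8 + 5*θ/2 - 38/13)/(θ + 11/10).
Order-3 pole: residue = g''(a)/2; g''(6/11) = -591542985/154173266, so the residue is -591542985/308346532.
List the singular points by increasing real part (a conjugate pair: the negative imaginary part first).


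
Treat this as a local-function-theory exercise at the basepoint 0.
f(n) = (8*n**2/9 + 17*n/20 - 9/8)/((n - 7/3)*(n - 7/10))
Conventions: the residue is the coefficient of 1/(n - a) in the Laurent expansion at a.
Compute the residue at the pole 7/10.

The residue is 17/294.

At the order-1 pole 7/10 set g(n) = (n - (7/10))*f(n) = (8*n**2/9 + 17*n/20 - 9/8)/(n - 7/3).
Simple pole: residue = g(a) at a = 7/10, which is 17/294.


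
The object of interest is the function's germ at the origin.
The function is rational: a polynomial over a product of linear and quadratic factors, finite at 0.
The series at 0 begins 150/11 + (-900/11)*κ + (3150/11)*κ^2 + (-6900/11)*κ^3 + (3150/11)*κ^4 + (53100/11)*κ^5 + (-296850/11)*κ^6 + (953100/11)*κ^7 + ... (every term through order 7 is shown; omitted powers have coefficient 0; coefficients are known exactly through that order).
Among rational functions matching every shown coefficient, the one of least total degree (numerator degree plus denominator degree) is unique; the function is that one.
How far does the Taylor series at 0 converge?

The radius of convergence is (1/10)*sqrt(10).

No rational of total degree below 3 reproduces all 8 coefficients; solving the [0/3] Pade equations on them gives f(κ) = 15/(11*(κ + 1)*(κ**2 + κ/2 + 1/10)), whose expansion matches every shown term.
Denominator factor (κ + 1): pole of order 1 at -1, modulus 1.
Denominator factor (κ**2 + κ/2 + 1/10): discriminant -3/20, complex-conjugate roots (-1/4) + ((1/20)*sqrt(15))*i and (-1/4) - ((1/20)*sqrt(15))*i; poles of order 1, moduli (1/10)*sqrt(10) and (1/10)*sqrt(10).
The radius of convergence is the smallest modulus among the singular points: (1/10)*sqrt(10).


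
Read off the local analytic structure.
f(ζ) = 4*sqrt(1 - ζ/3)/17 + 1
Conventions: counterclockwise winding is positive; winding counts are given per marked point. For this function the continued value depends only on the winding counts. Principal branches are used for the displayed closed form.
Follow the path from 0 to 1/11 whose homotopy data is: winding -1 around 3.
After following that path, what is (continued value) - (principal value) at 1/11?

Continued minus principal equals -(32/561)*sqrt(66).

The rational part is single-valued and drops out of the difference; each branch term changes only by its own monodromy.
(4/17)*sqrt(1 - ζ/(3)): winding -1 is odd, the square root flips sign, contributing -2*(4/17)*sqrt(1 - (1/11)/(3)) = -2*(4/17)*sqrt(32/33) = -(32/561)*sqrt(66).
Summing the contributions at ζ = 1/11 gives -(32/561)*sqrt(66).


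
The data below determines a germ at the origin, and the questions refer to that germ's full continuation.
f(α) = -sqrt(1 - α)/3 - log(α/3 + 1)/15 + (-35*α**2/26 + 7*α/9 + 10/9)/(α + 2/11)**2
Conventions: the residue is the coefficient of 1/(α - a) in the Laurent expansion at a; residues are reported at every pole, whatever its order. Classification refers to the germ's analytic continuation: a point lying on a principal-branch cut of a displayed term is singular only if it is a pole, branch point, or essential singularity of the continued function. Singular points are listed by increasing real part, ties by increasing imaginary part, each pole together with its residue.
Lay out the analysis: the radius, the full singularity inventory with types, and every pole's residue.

Radius of convergence at 0: 2/11.
At -3: a logarithmic branch point.
At -2/11: a pole of order 2; residue 1631/1287.
At 1: an algebraic (square-root) branch point.

Denominator factor (α + 2/11)^2: pole of order 2 at -2/11, modulus 2/11.
Branch term (-1/15)*log(1 - α/(-3)): its argument vanishes at α = -3, a logarithmic branch point, modulus 3.
Branch term (-1/3)*sqrt(1 - α/(1)): its argument vanishes at α = 1, a square-root branch point, modulus 1.
The radius of convergence is the smallest modulus among the singular points: 2/11.
The branch terms are analytic at -2/11 and contribute nothing to the residue; only the rational part matters.
At the order-2 pole -2/11 set g(α) = (α - (-2/11))^2*(rational part) = -35*α**2/26 + 7*α/9 + 10/9.
Order-2 pole: residue = g'(a); g'(-2/11) = 1631/1287, so the residue is 1631/1287.
List the singular points by increasing real part (a conjugate pair: the negative imaginary part first).


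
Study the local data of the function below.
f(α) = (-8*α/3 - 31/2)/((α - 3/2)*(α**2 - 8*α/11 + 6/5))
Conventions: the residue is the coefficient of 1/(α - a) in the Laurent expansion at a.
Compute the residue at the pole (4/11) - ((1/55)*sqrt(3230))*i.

The residue is (715/173) + ((38401/670548)*sqrt(3230))*i.

The factor α**2 - 8*α/11 + 6/5 splits as (α - a)(α - a') with a = (4/11) - ((1/55)*sqrt(3230))*i, a' = (4/11) + ((1/55)*sqrt(3230))*i. At the order-1 pole a set g(α) = (α - a)*f(α) = [(-8*α/3 - 31/2)/(α - 3/2)] / (α - a').
Simple pole: residue = g(a) at a = (4/11) - ((1/55)*sqrt(3230))*i, which is (715/173) + ((38401/670548)*sqrt(3230))*i.


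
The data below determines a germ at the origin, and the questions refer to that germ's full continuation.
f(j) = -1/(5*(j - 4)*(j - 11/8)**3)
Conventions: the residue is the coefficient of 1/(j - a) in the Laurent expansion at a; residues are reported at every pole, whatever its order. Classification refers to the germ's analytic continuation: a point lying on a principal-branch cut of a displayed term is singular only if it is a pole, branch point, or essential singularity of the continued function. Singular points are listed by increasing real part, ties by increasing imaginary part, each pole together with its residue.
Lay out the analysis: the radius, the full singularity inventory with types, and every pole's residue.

Radius of convergence at 0: 11/8.
At 11/8: a pole of order 3; residue 512/46305.
At 4: a pole of order 1; residue -512/46305.

Denominator factor (j - 11/8)^3: pole of order 3 at 11/8, modulus 11/8.
Denominator factor (j - 4): pole of order 1 at 4, modulus 4.
The radius of convergence is the smallest modulus among the singular points: 11/8.
At the order-3 pole 11/8 set g(j) = (j - (11/8))^3*f(j) = -1/(5*(j - 4)).
Order-3 pole: residue = g''(a)/2; g''(11/8) = 1024/46305, so the residue is 512/46305.
At the order-1 pole 4 set g(j) = (j - (4))*f(j) = -1/(5*(j - 11/8)**3).
Simple pole: residue = g(a) at a = 4, which is -512/46305.
List the singular points by increasing real part (a conjugate pair: the negative imaginary part first).


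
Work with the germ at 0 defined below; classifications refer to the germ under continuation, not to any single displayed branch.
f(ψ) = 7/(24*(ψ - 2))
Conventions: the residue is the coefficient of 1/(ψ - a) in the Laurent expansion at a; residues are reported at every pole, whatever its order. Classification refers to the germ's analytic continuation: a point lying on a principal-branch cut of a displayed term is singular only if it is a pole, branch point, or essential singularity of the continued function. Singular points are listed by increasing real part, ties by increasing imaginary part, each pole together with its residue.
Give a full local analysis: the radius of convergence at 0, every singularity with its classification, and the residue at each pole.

Radius of convergence at 0: 2.
At 2: a pole of order 1; residue 7/24.

Denominator factor (ψ - 2): pole of order 1 at 2, modulus 2.
The radius of convergence is the smallest modulus among the singular points: 2.
At the order-1 pole 2 set g(ψ) = (ψ - (2))*f(ψ) = 7/24.
Simple pole: residue = g(a) at a = 2, which is 7/24.


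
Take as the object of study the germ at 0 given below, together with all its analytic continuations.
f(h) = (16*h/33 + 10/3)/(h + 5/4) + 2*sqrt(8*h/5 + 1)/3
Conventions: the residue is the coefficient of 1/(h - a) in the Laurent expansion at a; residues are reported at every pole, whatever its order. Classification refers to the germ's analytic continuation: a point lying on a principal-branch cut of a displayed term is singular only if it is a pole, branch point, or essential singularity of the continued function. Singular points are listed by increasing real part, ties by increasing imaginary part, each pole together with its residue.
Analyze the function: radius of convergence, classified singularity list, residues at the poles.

Denominator factor (h + 5/4): pole of order 1 at -5/4, modulus 5/4.
Branch term (2/3)*sqrt(1 - h/(-5/8)): its argument vanishes at h = -5/8, a square-root branch point, modulus 5/8.
The radius of convergence is the smallest modulus among the singular points: 5/8.
The branch term is analytic at -5/4 and contributes nothing to the residue; only the rational part matters.
At the order-1 pole -5/4 set g(h) = (h - (-5/4))*(rational part) = 16*h/33 + 10/3.
Simple pole: residue = g(a) at a = -5/4, which is 30/11.
List the singular points by increasing real part (a conjugate pair: the negative imaginary part first).

Radius of convergence at 0: 5/8.
At -5/4: a pole of order 1; residue 30/11.
At -5/8: an algebraic (square-root) branch point.


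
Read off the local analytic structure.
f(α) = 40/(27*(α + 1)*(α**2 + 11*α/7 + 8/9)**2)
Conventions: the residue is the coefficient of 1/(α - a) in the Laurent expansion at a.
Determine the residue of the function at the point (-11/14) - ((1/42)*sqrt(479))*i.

The residue is (-147/20) + ((1004157/4588820)*sqrt(479))*i.

The factor α**2 + 11*α/7 + 8/9 splits as (α - a)(α - a') with a = (-11/14) - ((1/42)*sqrt(479))*i, a' = (-11/14) + ((1/42)*sqrt(479))*i. At the order-2 pole a set g(α) = (α - a)^2*f(α) = [40/(27*(α + 1))] / (α - a')^2.
Order-2 pole: residue = g'(a); g'((-11/14) - ((1/42)*sqrt(479))*i) = (-147/20) + ((1004157/4588820)*sqrt(479))*i, so the residue is (-147/20) + ((1004157/4588820)*sqrt(479))*i.


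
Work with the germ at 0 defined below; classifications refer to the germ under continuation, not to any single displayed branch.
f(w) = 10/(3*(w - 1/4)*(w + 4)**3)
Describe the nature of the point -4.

The denominator factor w + 4 vanishes at -4 and appears to the power 3; the numerator there equals 10/3, nonzero, and no other factor vanishes.
Hence a pole whose order is the multiplicity, 3.

The point is a pole of order 3.


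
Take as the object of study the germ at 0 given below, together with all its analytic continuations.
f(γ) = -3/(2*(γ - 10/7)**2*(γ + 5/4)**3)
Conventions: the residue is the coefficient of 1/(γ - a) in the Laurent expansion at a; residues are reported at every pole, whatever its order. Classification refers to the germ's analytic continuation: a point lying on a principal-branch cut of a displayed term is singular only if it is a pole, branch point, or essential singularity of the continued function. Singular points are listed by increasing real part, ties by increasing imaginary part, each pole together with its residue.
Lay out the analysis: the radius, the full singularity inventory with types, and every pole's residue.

Denominator factor (γ - 10/7)^2: pole of order 2 at 10/7, modulus 10/7.
Denominator factor (γ + 5/4)^3: pole of order 3 at -5/4, modulus 5/4.
The radius of convergence is the smallest modulus among the singular points: 5/4.
At the order-3 pole -5/4 set g(γ) = (γ - (-5/4))^3*f(γ) = -3/(2*(γ - 10/7)**2).
Order-3 pole: residue = g''(a)/2; g''(-5/4) = -614656/3515625, so the residue is -307328/3515625.
At the order-2 pole 10/7 set g(γ) = (γ - (10/7))^2*f(γ) = -3/(2*(γ + 5/4)**3).
Order-2 pole: residue = g'(a); g'(10/7) = 307328/3515625, so the residue is 307328/3515625.
List the singular points by increasing real part (a conjugate pair: the negative imaginary part first).

Radius of convergence at 0: 5/4.
At -5/4: a pole of order 3; residue -307328/3515625.
At 10/7: a pole of order 2; residue 307328/3515625.


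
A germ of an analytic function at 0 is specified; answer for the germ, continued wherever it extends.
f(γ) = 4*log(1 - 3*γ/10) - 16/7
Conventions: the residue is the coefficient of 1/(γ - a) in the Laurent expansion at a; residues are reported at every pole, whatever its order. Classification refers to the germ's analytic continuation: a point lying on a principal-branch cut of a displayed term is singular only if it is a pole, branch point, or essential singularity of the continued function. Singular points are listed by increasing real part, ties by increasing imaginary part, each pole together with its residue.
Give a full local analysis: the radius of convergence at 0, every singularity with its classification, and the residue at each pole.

Radius of convergence at 0: 10/3.
At 10/3: a logarithmic branch point.

Branch term (4)*log(1 - γ/(10/3)): its argument vanishes at γ = 10/3, a logarithmic branch point, modulus 10/3.
The radius of convergence is the smallest modulus among the singular points: 10/3.


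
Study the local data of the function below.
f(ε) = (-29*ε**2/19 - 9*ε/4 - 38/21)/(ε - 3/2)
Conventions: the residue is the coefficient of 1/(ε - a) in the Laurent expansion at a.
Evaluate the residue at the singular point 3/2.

The residue is -27511/3192.

At the order-1 pole 3/2 set g(ε) = (ε - (3/2))*f(ε) = -29*ε**2/19 - 9*ε/4 - 38/21.
Simple pole: residue = g(a) at a = 3/2, which is -27511/3192.


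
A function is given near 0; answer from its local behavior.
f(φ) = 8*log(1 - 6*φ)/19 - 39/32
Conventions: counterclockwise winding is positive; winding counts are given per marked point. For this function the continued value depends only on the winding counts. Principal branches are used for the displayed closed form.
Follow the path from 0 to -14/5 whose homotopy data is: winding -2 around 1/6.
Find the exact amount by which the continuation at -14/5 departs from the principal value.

The rational part is single-valued and drops out of the difference; each branch term changes only by its own monodromy.
(8/19)*log(1 - φ/(1/6)): each positive loop around 1/6 adds 2*pi*i to the log, so winding -2 contributes (8/19)*(-2)*2*pi*i = -(32/19)*pi*i.
Summing the contributions at φ = -14/5 gives -(32/19)*pi*i.

Continued minus principal equals -(32/19)*pi*i.


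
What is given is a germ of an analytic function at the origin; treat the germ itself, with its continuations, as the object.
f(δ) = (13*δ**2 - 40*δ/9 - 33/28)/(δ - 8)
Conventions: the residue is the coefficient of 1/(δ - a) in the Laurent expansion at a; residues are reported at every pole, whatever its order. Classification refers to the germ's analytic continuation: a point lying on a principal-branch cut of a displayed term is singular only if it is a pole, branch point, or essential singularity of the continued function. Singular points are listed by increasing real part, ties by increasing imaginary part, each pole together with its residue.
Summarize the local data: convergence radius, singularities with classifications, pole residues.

Radius of convergence at 0: 8.
At 8: a pole of order 1; residue 200407/252.

Denominator factor (δ - 8): pole of order 1 at 8, modulus 8.
The radius of convergence is the smallest modulus among the singular points: 8.
At the order-1 pole 8 set g(δ) = (δ - (8))*f(δ) = 13*δ**2 - 40*δ/9 - 33/28.
Simple pole: residue = g(a) at a = 8, which is 200407/252.


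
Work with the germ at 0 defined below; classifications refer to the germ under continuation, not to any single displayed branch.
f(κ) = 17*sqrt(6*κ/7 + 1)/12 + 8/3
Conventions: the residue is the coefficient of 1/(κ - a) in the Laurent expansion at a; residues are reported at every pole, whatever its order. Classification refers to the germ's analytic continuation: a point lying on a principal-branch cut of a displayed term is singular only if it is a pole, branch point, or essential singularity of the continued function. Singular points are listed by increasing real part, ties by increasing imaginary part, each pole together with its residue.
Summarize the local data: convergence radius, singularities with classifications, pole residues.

Radius of convergence at 0: 7/6.
At -7/6: an algebraic (square-root) branch point.

Branch term (17/12)*sqrt(1 - κ/(-7/6)): its argument vanishes at κ = -7/6, a square-root branch point, modulus 7/6.
The radius of convergence is the smallest modulus among the singular points: 7/6.


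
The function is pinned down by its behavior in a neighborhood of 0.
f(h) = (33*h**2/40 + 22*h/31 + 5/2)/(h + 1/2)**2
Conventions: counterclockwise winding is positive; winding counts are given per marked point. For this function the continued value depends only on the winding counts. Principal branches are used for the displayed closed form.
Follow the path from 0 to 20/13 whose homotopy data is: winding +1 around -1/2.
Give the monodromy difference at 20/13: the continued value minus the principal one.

Continued minus principal equals 0.

The function is rational, hence single-valued: continuing it around any pole returns the same value, so the difference is 0.


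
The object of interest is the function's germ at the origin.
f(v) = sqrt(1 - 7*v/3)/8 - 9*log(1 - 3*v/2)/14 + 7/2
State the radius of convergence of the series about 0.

The radius of convergence is 3/7.

Branch term (-9/14)*log(1 - v/(2/3)): its argument vanishes at v = 2/3, a logarithmic branch point, modulus 2/3.
Branch term (1/8)*sqrt(1 - v/(3/7)): its argument vanishes at v = 3/7, a square-root branch point, modulus 3/7.
The radius of convergence is the smallest modulus among the singular points: 3/7.
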